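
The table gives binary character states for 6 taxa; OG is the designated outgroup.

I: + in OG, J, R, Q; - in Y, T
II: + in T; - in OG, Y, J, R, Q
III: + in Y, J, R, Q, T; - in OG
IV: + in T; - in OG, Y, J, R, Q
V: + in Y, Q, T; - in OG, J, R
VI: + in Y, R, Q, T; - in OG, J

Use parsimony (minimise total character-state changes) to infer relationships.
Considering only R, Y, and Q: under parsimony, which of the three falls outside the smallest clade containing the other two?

R

Character polarity is set by the outgroup: the derived state is whichever differs from the outgroup's state, so for I the derived state is '-', and for the remaining characters it is '+'.
Only T and Y show the derived state '-' for I, supporting them as a clade.
II (derived state '+') is unique to T (autapomorphy; uninformative for grouping).
All ingroup taxa share the derived state '+' for III; it defines the ingroup but does not resolve relationships within it.
IV (derived state '+') is unique to T (autapomorphy; uninformative for grouping).
Only Q, T, and Y show the derived state '+' for V, supporting them as a clade.
VI (derived state '+') is shared by Q, R, T, and Y — a synapomorphy uniting that clade.
Most parsimonious ingroup topology: ((((Y,T),Q),R),J).
Y and Q share a more recent common ancestor with each other than either does with R, so R is the least closely related of the three.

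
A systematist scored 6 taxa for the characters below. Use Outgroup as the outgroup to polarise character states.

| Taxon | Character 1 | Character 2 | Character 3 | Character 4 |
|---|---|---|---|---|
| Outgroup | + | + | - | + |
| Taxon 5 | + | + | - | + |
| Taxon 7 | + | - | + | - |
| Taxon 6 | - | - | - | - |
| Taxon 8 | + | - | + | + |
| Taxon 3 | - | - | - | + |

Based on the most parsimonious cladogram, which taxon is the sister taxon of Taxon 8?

Character polarity is set by the outgroup: the derived state is whichever differs from the outgroup's state, so for Character 1, Character 2, Character 4 the derived state is '-', and for the remaining characters it is '+'.
Character 1 (derived state '-') is shared by Taxon 3 and Taxon 6 — a synapomorphy uniting that clade.
Character 2 (derived state '-') is shared by Taxon 3, Taxon 6, Taxon 7, and Taxon 8 — a synapomorphy uniting that clade.
Character 3: derived state '+' in Taxon 7 and Taxon 8 only — synapomorphy for {Taxon 7, Taxon 8}.
Character 4 groups Taxon 6 and Taxon 7, which is incompatible with the clades supported by the remaining characters; treating it as convergent (homoplasy) costs fewer steps than any alternative tree.
Most parsimonious ingroup topology: (((Taxon 7,Taxon 8),(Taxon 6,Taxon 3)),Taxon 5).
Taxon 8 and Taxon 7 form a cherry on this tree, so they are sister taxa.

Taxon 7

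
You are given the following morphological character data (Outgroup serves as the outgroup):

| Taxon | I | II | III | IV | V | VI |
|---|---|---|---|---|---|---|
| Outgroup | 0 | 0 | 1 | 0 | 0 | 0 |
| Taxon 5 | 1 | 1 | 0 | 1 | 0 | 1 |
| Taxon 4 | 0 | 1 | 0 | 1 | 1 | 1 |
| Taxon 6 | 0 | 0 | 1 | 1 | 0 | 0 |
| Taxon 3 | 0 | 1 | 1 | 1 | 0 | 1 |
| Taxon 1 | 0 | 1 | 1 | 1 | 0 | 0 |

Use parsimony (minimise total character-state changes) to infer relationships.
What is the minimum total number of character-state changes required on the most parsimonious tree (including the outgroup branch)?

Character polarity is set by the outgroup: the derived state is whichever differs from the outgroup's state, so for III the derived state is '0', and for the remaining characters it is '1'.
I: derived state '1' in Taxon 5 only — an autapomorphy, so it tells us nothing about relationships among taxa.
II (derived state '1') is shared by Taxon 1, Taxon 3, Taxon 4, and Taxon 5 — a synapomorphy uniting that clade.
III: derived state '0' in Taxon 4 and Taxon 5 only — synapomorphy for {Taxon 4, Taxon 5}.
IV (derived state '1') is shared by all ingroup taxa — unites the whole ingroup.
V: derived state '1' in Taxon 4 only — an autapomorphy, so it tells us nothing about relationships among taxa.
VI (derived state '1') is shared by Taxon 3, Taxon 4, and Taxon 5 — a synapomorphy uniting that clade.
Most parsimonious ingroup topology: ((((Taxon 4,Taxon 5),Taxon 3),Taxon 1),Taxon 6).
Changes per character on this tree: I: 1; II: 1; III: 1; IV: 1; V: 1; VI: 1.
Total = 6.

6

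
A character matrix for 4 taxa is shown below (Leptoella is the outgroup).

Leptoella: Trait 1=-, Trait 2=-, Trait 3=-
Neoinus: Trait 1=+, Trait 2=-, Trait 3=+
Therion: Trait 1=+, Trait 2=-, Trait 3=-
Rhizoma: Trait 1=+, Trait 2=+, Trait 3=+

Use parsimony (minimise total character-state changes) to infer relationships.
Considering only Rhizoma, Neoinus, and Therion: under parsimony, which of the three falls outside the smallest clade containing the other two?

The outgroup has state '-' for every character, so '+' is the derived state throughout.
Trait 1 (derived state '+') is shared by all ingroup taxa — unites the whole ingroup.
Trait 2: derived state '+' in Rhizoma only — an autapomorphy, so it tells us nothing about relationships among taxa.
Trait 3: derived state '+' in Neoinus and Rhizoma only — synapomorphy for {Neoinus, Rhizoma}.
Most parsimonious ingroup topology: ((Rhizoma,Neoinus),Therion).
Rhizoma and Neoinus share a more recent common ancestor with each other than either does with Therion, so Therion is the least closely related of the three.

Therion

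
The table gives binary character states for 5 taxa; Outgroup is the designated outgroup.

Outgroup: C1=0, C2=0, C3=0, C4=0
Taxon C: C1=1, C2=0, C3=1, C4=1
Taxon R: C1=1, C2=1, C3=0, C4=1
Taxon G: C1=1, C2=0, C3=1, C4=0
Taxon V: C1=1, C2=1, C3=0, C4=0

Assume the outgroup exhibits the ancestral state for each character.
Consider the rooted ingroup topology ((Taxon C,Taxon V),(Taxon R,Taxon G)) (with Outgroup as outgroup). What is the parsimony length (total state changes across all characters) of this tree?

Map each character onto ((Taxon C,Taxon V),(Taxon R,Taxon G)) (rooted by Outgroup) and count the minimum state changes it requires (Fitch parsimony):
C1: 1; C2: 2; C3: 2; C4: 2.
Total tree length = 7.

7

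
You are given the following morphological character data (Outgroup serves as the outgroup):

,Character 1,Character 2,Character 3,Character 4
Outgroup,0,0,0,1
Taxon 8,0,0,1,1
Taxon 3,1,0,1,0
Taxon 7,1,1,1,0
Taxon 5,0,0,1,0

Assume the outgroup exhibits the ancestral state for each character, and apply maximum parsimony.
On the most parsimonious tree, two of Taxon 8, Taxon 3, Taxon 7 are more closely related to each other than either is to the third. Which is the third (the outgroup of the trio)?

Character polarity is set by the outgroup: the derived state is whichever differs from the outgroup's state, so for Character 4 the derived state is '0', and for the remaining characters it is '1'.
Character 1: derived state '1' in Taxon 3 and Taxon 7 only — synapomorphy for {Taxon 3, Taxon 7}.
Character 2 (derived state '1') is unique to Taxon 7 (autapomorphy; uninformative for grouping).
All ingroup taxa share the derived state '1' for Character 3; it defines the ingroup but does not resolve relationships within it.
Character 4 (derived state '0') is shared by Taxon 3, Taxon 5, and Taxon 7 — a synapomorphy uniting that clade.
Most parsimonious ingroup topology: (Taxon 8,((Taxon 3,Taxon 7),Taxon 5)).
Taxon 7 and Taxon 3 share a more recent common ancestor with each other than either does with Taxon 8, so Taxon 8 is the least closely related of the three.

Taxon 8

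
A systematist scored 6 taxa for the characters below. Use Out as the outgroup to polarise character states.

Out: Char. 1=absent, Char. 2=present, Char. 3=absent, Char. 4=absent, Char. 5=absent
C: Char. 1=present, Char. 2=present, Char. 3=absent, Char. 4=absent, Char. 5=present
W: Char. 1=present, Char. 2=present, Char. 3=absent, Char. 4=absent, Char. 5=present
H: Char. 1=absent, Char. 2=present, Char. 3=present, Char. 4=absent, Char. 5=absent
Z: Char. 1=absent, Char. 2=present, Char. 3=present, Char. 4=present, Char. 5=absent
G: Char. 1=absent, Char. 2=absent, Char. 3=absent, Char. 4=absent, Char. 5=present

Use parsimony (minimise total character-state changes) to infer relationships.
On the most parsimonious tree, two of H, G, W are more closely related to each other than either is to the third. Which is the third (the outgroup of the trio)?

H

Character polarity is set by the outgroup: the derived state is whichever differs from the outgroup's state, so for Char. 2 the derived state is 'absent', and for the remaining characters it is 'present'.
Char. 1: derived state 'present' in C and W only — synapomorphy for {C, W}.
Char. 2 (derived state 'absent') is unique to G (autapomorphy; uninformative for grouping).
Char. 3: derived state 'present' in H and Z only — synapomorphy for {H, Z}.
Char. 4 (derived state 'present') is unique to Z (autapomorphy; uninformative for grouping).
Char. 5: derived state 'present' in C, G, and W only — synapomorphy for {C, G, W}.
Most parsimonious ingroup topology: (((C,W),G),(H,Z)).
G and W share a more recent common ancestor with each other than either does with H, so H is the least closely related of the three.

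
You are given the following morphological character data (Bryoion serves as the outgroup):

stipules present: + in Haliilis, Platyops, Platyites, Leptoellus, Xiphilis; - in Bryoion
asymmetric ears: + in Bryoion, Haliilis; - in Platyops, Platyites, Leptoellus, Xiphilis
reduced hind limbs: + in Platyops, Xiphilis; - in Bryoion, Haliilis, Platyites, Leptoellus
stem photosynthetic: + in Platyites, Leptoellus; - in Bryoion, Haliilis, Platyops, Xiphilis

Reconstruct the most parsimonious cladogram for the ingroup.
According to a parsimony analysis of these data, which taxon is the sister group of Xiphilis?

Character polarity is set by the outgroup: the derived state is whichever differs from the outgroup's state, so for asymmetric ears the derived state is '-', and for the remaining characters it is '+'.
stipules present (derived state '+') is shared by all ingroup taxa — unites the whole ingroup.
Only Leptoellus, Platyites, Platyops, and Xiphilis show the derived state '-' for asymmetric ears, supporting them as a clade.
reduced hind limbs (derived state '+') is shared by Platyops and Xiphilis — a synapomorphy uniting that clade.
stem photosynthetic: derived state '+' in Leptoellus and Platyites only — synapomorphy for {Leptoellus, Platyites}.
Most parsimonious ingroup topology: (Haliilis,((Platyops,Xiphilis),(Platyites,Leptoellus))).
Xiphilis and Platyops form a cherry on this tree, so they are sister taxa.

Platyops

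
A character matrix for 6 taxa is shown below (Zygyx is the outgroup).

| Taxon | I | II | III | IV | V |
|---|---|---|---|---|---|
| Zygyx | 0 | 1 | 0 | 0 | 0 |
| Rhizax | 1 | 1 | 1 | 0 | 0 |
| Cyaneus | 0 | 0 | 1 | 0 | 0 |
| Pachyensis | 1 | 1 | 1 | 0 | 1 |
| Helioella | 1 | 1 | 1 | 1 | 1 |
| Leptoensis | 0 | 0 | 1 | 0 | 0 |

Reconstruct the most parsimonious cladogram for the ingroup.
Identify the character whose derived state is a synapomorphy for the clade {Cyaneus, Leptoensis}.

Character polarity is set by the outgroup: the derived state is whichever differs from the outgroup's state, so for II the derived state is '0', and for the remaining characters it is '1'.
I (derived state '1') is shared by Helioella, Pachyensis, and Rhizax — a synapomorphy uniting that clade.
II (derived state '0') is shared by Cyaneus and Leptoensis — a synapomorphy uniting that clade.
III (derived state '1') is shared by all ingroup taxa — unites the whole ingroup.
IV (derived state '1') is unique to Helioella (autapomorphy; uninformative for grouping).
Only Helioella and Pachyensis show the derived state '1' for V, supporting them as a clade.
Most parsimonious ingroup topology: ((Rhizax,(Pachyensis,Helioella)),(Cyaneus,Leptoensis)).
The clade {Cyaneus, Leptoensis} is supported by II: its derived state '0' occurs in exactly those taxa and in no other taxon (including the outgroup).

II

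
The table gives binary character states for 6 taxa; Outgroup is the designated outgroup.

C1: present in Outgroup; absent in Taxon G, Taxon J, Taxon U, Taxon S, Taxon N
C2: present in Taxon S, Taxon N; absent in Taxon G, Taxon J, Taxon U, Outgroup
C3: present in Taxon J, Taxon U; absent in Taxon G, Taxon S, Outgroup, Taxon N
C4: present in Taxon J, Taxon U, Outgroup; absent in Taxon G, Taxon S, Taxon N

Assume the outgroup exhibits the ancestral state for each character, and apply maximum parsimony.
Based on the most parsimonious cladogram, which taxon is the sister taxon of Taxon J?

Taxon U

Character polarity is set by the outgroup: the derived state is whichever differs from the outgroup's state, so for C1, C4 the derived state is 'absent', and for the remaining characters it is 'present'.
C1 (derived state 'absent') is shared by all ingroup taxa — unites the whole ingroup.
Only Taxon N and Taxon S show the derived state 'present' for C2, supporting them as a clade.
Only Taxon J and Taxon U show the derived state 'present' for C3, supporting them as a clade.
C4: derived state 'absent' in Taxon G, Taxon N, and Taxon S only — synapomorphy for {Taxon G, Taxon N, Taxon S}.
Most parsimonious ingroup topology: ((Taxon U,Taxon J),(Taxon G,(Taxon N,Taxon S))).
Taxon J and Taxon U form a cherry on this tree, so they are sister taxa.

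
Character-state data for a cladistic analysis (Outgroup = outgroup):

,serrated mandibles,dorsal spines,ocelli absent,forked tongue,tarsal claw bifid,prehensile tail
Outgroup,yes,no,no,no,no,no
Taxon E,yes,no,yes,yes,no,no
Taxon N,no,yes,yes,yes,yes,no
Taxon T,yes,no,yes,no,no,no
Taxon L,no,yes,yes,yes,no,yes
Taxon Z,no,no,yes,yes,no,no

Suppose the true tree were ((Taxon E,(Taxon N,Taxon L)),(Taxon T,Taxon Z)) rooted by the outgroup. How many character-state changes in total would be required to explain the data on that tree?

Map each character onto ((Taxon E,(Taxon N,Taxon L)),(Taxon T,Taxon Z)) (rooted by Outgroup) and count the minimum state changes it requires (Fitch parsimony):
serrated mandibles: 2; dorsal spines: 1; ocelli absent: 1; forked tongue: 2; tarsal claw bifid: 1; prehensile tail: 1.
Total tree length = 8.

8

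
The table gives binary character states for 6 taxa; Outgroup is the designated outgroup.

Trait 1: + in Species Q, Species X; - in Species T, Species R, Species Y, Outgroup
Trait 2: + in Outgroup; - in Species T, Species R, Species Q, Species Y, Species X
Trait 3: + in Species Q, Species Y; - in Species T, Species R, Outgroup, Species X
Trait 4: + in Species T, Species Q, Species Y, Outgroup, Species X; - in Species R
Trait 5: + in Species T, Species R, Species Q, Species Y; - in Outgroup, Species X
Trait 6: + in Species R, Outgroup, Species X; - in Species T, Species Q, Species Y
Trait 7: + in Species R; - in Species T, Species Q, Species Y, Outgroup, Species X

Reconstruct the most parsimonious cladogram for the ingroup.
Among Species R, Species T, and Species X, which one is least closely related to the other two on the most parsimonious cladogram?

Character polarity is set by the outgroup: the derived state is whichever differs from the outgroup's state, so for Trait 2, Trait 4, Trait 6 the derived state is '-', and for the remaining characters it is '+'.
Trait 1 groups Species Q and Species X, which is incompatible with the clades supported by the remaining characters; treating it as convergent (homoplasy) costs fewer steps than any alternative tree.
Trait 2 (derived state '-') is shared by all ingroup taxa — unites the whole ingroup.
Only Species Q and Species Y show the derived state '+' for Trait 3, supporting them as a clade.
Trait 4 (derived state '-') is unique to Species R (autapomorphy; uninformative for grouping).
Only Species Q, Species R, Species T, and Species Y show the derived state '+' for Trait 5, supporting them as a clade.
Only Species Q, Species T, and Species Y show the derived state '-' for Trait 6, supporting them as a clade.
Trait 7: derived state '+' in Species R only — an autapomorphy, so it tells us nothing about relationships among taxa.
Most parsimonious ingroup topology: (((Species T,(Species Q,Species Y)),Species R),Species X).
Species R and Species T share a more recent common ancestor with each other than either does with Species X, so Species X is the least closely related of the three.

Species X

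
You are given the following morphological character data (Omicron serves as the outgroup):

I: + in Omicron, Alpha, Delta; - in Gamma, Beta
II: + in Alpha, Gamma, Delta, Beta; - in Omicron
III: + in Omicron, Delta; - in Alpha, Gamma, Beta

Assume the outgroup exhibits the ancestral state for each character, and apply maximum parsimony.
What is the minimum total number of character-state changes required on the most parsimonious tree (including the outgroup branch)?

3

Character polarity is set by the outgroup: the derived state is whichever differs from the outgroup's state, so for I, III the derived state is '-', and for the remaining characters it is '+'.
I: derived state '-' in Beta and Gamma only — synapomorphy for {Beta, Gamma}.
II (derived state '+') is shared by all ingroup taxa — unites the whole ingroup.
III (derived state '-') is shared by Alpha, Beta, and Gamma — a synapomorphy uniting that clade.
Most parsimonious ingroup topology: ((Alpha,(Gamma,Beta)),Delta).
Changes per character on this tree: I: 1; II: 1; III: 1.
Total = 3.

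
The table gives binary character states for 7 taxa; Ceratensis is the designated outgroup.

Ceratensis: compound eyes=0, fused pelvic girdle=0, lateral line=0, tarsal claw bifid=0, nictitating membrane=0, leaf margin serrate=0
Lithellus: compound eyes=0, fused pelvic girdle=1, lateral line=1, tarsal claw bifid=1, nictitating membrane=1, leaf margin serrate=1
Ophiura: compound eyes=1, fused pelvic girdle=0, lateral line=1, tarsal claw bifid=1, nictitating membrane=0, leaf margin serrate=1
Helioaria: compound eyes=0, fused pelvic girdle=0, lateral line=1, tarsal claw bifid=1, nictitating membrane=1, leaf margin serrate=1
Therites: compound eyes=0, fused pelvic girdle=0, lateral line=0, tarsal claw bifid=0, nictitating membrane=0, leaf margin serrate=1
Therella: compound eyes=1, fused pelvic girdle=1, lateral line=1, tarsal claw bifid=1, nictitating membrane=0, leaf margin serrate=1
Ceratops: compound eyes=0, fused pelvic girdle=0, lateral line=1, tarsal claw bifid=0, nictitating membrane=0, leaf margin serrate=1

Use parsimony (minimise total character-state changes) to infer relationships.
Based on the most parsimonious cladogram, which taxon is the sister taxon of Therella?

Ophiura

The outgroup has state '0' for every character, so '1' is the derived state throughout.
compound eyes (derived state '1') is shared by Ophiura and Therella — a synapomorphy uniting that clade.
fused pelvic girdle (state '1') occurs in Lithellus and Therella but conflicts with the nesting implied by the other characters — most parsimoniously interpreted as homoplasy.
lateral line (derived state '1') is shared by Ceratops, Helioaria, Lithellus, Ophiura, and Therella — a synapomorphy uniting that clade.
Only Helioaria, Lithellus, Ophiura, and Therella show the derived state '1' for tarsal claw bifid, supporting them as a clade.
Only Helioaria and Lithellus show the derived state '1' for nictitating membrane, supporting them as a clade.
leaf margin serrate (derived state '1') is shared by all ingroup taxa — unites the whole ingroup.
Most parsimonious ingroup topology: ((((Lithellus,Helioaria),(Ophiura,Therella)),Ceratops),Therites).
Therella and Ophiura form a cherry on this tree, so they are sister taxa.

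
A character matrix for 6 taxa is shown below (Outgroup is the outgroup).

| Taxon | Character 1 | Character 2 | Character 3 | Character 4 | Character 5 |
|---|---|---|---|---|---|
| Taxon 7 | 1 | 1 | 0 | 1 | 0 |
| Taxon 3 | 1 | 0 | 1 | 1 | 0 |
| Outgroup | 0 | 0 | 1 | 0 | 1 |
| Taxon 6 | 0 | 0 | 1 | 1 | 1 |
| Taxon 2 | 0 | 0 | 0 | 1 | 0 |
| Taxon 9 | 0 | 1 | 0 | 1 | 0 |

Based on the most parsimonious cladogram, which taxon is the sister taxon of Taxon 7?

Character polarity is set by the outgroup: the derived state is whichever differs from the outgroup's state, so for Character 3, Character 5 the derived state is '0', and for the remaining characters it is '1'.
Character 1 (state '1') occurs in Taxon 3 and Taxon 7 but conflicts with the nesting implied by the other characters — most parsimoniously interpreted as homoplasy.
Character 2: derived state '1' in Taxon 7 and Taxon 9 only — synapomorphy for {Taxon 7, Taxon 9}.
Character 3: derived state '0' in Taxon 2, Taxon 7, and Taxon 9 only — synapomorphy for {Taxon 2, Taxon 7, Taxon 9}.
Character 4 (derived state '1') is shared by all ingroup taxa — unites the whole ingroup.
Only Taxon 2, Taxon 3, Taxon 7, and Taxon 9 show the derived state '0' for Character 5, supporting them as a clade.
Most parsimonious ingroup topology: ((((Taxon 7,Taxon 9),Taxon 2),Taxon 3),Taxon 6).
Taxon 7 and Taxon 9 form a cherry on this tree, so they are sister taxa.

Taxon 9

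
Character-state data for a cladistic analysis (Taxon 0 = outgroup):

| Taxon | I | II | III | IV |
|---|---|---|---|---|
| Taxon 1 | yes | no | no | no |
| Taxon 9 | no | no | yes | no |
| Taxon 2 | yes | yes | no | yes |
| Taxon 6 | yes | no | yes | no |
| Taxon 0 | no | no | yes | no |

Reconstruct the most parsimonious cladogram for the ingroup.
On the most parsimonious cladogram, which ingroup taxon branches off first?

Character polarity is set by the outgroup: the derived state is whichever differs from the outgroup's state, so for III the derived state is 'no', and for the remaining characters it is 'yes'.
I (derived state 'yes') is shared by Taxon 1, Taxon 2, and Taxon 6 — a synapomorphy uniting that clade.
II: derived state 'yes' in Taxon 2 only — an autapomorphy, so it tells us nothing about relationships among taxa.
Only Taxon 1 and Taxon 2 show the derived state 'no' for III, supporting them as a clade.
IV: derived state 'yes' in Taxon 2 only — an autapomorphy, so it tells us nothing about relationships among taxa.
Most parsimonious ingroup topology: ((Taxon 6,(Taxon 1,Taxon 2)),Taxon 9).
Taxon 9 is sister to the clade containing all other ingroup taxa, so it is the earliest-diverging (most basal) ingroup lineage.

Taxon 9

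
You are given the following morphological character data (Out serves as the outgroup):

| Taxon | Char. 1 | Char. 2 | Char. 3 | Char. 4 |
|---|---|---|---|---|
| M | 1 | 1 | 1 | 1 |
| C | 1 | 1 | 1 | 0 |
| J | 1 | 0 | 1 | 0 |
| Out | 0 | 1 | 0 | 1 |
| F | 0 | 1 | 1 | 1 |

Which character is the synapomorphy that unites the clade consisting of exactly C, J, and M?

Character polarity is set by the outgroup: the derived state is whichever differs from the outgroup's state, so for Char. 2, Char. 4 the derived state is '0', and for the remaining characters it is '1'.
Only C, J, and M show the derived state '1' for Char. 1, supporting them as a clade.
Char. 2 (derived state '0') is unique to J (autapomorphy; uninformative for grouping).
All ingroup taxa share the derived state '1' for Char. 3; it defines the ingroup but does not resolve relationships within it.
Only C and J show the derived state '0' for Char. 4, supporting them as a clade.
Most parsimonious ingroup topology: (((J,C),M),F).
The clade {C, J, M} is supported by Char. 1: its derived state '1' occurs in exactly those taxa and in no other taxon (including the outgroup).

Char. 1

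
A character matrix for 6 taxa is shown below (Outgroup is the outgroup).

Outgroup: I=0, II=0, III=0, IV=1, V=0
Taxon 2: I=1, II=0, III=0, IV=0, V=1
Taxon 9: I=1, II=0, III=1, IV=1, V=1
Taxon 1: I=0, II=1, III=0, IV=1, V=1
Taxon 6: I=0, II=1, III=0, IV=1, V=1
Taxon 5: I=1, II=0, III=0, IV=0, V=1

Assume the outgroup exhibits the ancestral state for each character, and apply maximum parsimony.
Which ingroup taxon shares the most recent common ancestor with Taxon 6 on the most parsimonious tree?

Taxon 1

Character polarity is set by the outgroup: the derived state is whichever differs from the outgroup's state, so for IV the derived state is '0', and for the remaining characters it is '1'.
Only Taxon 2, Taxon 5, and Taxon 9 show the derived state '1' for I, supporting them as a clade.
II: derived state '1' in Taxon 1 and Taxon 6 only — synapomorphy for {Taxon 1, Taxon 6}.
III (derived state '1') is unique to Taxon 9 (autapomorphy; uninformative for grouping).
IV: derived state '0' in Taxon 2 and Taxon 5 only — synapomorphy for {Taxon 2, Taxon 5}.
V (derived state '1') is shared by all ingroup taxa — unites the whole ingroup.
Most parsimonious ingroup topology: (((Taxon 2,Taxon 5),Taxon 9),(Taxon 1,Taxon 6)).
Taxon 6 and Taxon 1 form a cherry on this tree, so they are sister taxa.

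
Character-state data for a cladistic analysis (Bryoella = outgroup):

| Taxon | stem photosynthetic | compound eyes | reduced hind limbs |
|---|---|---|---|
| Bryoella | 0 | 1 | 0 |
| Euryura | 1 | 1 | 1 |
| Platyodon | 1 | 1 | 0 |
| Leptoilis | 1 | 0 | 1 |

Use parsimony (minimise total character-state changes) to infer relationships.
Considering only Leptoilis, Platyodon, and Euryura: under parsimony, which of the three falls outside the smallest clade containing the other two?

Platyodon

Character polarity is set by the outgroup: the derived state is whichever differs from the outgroup's state, so for compound eyes the derived state is '0', and for the remaining characters it is '1'.
All ingroup taxa share the derived state '1' for stem photosynthetic; it defines the ingroup but does not resolve relationships within it.
compound eyes: derived state '0' in Leptoilis only — an autapomorphy, so it tells us nothing about relationships among taxa.
reduced hind limbs: derived state '1' in Euryura and Leptoilis only — synapomorphy for {Euryura, Leptoilis}.
Most parsimonious ingroup topology: ((Euryura,Leptoilis),Platyodon).
Leptoilis and Euryura share a more recent common ancestor with each other than either does with Platyodon, so Platyodon is the least closely related of the three.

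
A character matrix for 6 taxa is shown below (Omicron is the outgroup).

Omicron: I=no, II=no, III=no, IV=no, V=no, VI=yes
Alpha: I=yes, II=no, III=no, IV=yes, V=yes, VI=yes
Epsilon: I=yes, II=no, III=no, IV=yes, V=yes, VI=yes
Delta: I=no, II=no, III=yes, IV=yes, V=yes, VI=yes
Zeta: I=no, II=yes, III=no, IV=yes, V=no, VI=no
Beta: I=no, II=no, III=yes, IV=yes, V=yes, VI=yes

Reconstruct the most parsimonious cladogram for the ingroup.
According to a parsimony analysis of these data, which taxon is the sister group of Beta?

Character polarity is set by the outgroup: the derived state is whichever differs from the outgroup's state, so for VI the derived state is 'no', and for the remaining characters it is 'yes'.
I (derived state 'yes') is shared by Alpha and Epsilon — a synapomorphy uniting that clade.
II: derived state 'yes' in Zeta only — an autapomorphy, so it tells us nothing about relationships among taxa.
III: derived state 'yes' in Beta and Delta only — synapomorphy for {Beta, Delta}.
IV (derived state 'yes') is shared by all ingroup taxa — unites the whole ingroup.
V: derived state 'yes' in Alpha, Beta, Delta, and Epsilon only — synapomorphy for {Alpha, Beta, Delta, Epsilon}.
VI (derived state 'no') is unique to Zeta (autapomorphy; uninformative for grouping).
Most parsimonious ingroup topology: (((Alpha,Epsilon),(Delta,Beta)),Zeta).
Beta and Delta form a cherry on this tree, so they are sister taxa.

Delta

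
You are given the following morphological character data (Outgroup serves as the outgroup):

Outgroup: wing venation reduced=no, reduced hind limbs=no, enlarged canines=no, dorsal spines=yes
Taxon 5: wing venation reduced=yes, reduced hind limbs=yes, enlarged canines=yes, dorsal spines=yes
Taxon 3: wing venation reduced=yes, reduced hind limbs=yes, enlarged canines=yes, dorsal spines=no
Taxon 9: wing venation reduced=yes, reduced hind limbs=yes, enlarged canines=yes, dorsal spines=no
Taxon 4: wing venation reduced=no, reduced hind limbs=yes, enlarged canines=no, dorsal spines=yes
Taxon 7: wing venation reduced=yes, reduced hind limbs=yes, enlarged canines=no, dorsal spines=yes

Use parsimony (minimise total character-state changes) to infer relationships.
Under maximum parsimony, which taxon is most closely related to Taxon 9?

Character polarity is set by the outgroup: the derived state is whichever differs from the outgroup's state, so for dorsal spines the derived state is 'no', and for the remaining characters it is 'yes'.
wing venation reduced: derived state 'yes' in Taxon 3, Taxon 5, Taxon 7, and Taxon 9 only — synapomorphy for {Taxon 3, Taxon 5, Taxon 7, Taxon 9}.
reduced hind limbs (derived state 'yes') is shared by all ingroup taxa — unites the whole ingroup.
enlarged canines (derived state 'yes') is shared by Taxon 3, Taxon 5, and Taxon 9 — a synapomorphy uniting that clade.
dorsal spines: derived state 'no' in Taxon 3 and Taxon 9 only — synapomorphy for {Taxon 3, Taxon 9}.
Most parsimonious ingroup topology: (((Taxon 5,(Taxon 3,Taxon 9)),Taxon 7),Taxon 4).
Taxon 9 and Taxon 3 form a cherry on this tree, so they are sister taxa.

Taxon 3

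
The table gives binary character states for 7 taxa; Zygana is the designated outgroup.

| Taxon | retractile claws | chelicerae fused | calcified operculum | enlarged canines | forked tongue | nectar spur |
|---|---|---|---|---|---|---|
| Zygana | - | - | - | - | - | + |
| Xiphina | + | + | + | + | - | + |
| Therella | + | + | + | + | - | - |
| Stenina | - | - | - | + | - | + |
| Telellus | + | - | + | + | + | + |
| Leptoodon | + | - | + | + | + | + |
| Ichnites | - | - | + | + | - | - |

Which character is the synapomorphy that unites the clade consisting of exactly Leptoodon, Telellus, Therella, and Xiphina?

Character polarity is set by the outgroup: the derived state is whichever differs from the outgroup's state, so for nectar spur the derived state is '-', and for the remaining characters it is '+'.
retractile claws (derived state '+') is shared by Leptoodon, Telellus, Therella, and Xiphina — a synapomorphy uniting that clade.
Only Therella and Xiphina show the derived state '+' for chelicerae fused, supporting them as a clade.
Only Ichnites, Leptoodon, Telellus, Therella, and Xiphina show the derived state '+' for calcified operculum, supporting them as a clade.
enlarged canines (derived state '+') is shared by all ingroup taxa — unites the whole ingroup.
forked tongue (derived state '+') is shared by Leptoodon and Telellus — a synapomorphy uniting that clade.
nectar spur groups Ichnites and Therella, which is incompatible with the clades supported by the remaining characters; treating it as convergent (homoplasy) costs fewer steps than any alternative tree.
Most parsimonious ingroup topology: ((((Xiphina,Therella),(Telellus,Leptoodon)),Ichnites),Stenina).
The clade {Leptoodon, Telellus, Therella, Xiphina} is supported by retractile claws: its derived state '+' occurs in exactly those taxa and in no other taxon (including the outgroup).

retractile claws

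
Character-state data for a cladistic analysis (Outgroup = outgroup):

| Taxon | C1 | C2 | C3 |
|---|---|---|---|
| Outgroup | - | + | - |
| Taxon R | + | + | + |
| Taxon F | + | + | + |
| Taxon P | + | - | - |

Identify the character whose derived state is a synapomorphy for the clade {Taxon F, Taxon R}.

C3

Character polarity is set by the outgroup: the derived state is whichever differs from the outgroup's state, so for C2 the derived state is '-', and for the remaining characters it is '+'.
C1 (derived state '+') is shared by all ingroup taxa — unites the whole ingroup.
C2 (derived state '-') is unique to Taxon P (autapomorphy; uninformative for grouping).
C3: derived state '+' in Taxon F and Taxon R only — synapomorphy for {Taxon F, Taxon R}.
Most parsimonious ingroup topology: ((Taxon R,Taxon F),Taxon P).
The clade {Taxon F, Taxon R} is supported by C3: its derived state '+' occurs in exactly those taxa and in no other taxon (including the outgroup).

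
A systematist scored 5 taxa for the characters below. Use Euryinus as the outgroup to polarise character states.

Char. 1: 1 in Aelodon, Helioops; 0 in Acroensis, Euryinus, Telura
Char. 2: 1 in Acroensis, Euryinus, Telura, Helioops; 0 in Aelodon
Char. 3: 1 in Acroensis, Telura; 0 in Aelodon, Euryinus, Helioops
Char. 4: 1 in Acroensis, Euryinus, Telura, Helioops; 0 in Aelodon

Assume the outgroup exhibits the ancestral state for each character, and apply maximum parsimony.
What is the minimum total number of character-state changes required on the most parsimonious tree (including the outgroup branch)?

Character polarity is set by the outgroup: the derived state is whichever differs from the outgroup's state, so for Char. 2, Char. 4 the derived state is '0', and for the remaining characters it is '1'.
Char. 1: derived state '1' in Aelodon and Helioops only — synapomorphy for {Aelodon, Helioops}.
Char. 2: derived state '0' in Aelodon only — an autapomorphy, so it tells us nothing about relationships among taxa.
Only Acroensis and Telura show the derived state '1' for Char. 3, supporting them as a clade.
Char. 4: derived state '0' in Aelodon only — an autapomorphy, so it tells us nothing about relationships among taxa.
Most parsimonious ingroup topology: ((Helioops,Aelodon),(Telura,Acroensis)).
Changes per character on this tree: Char. 1: 1; Char. 2: 1; Char. 3: 1; Char. 4: 1.
Total = 4.

4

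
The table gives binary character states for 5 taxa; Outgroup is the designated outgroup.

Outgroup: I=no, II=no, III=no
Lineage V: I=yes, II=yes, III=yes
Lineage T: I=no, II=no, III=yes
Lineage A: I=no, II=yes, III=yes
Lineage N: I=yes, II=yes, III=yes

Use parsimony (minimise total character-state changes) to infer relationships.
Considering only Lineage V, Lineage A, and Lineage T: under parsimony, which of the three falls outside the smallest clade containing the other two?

The outgroup has state 'no' for every character, so 'yes' is the derived state throughout.
I: derived state 'yes' in Lineage N and Lineage V only — synapomorphy for {Lineage N, Lineage V}.
Only Lineage A, Lineage N, and Lineage V show the derived state 'yes' for II, supporting them as a clade.
III (derived state 'yes') is shared by all ingroup taxa — unites the whole ingroup.
Most parsimonious ingroup topology: (((Lineage V,Lineage N),Lineage A),Lineage T).
Lineage V and Lineage A share a more recent common ancestor with each other than either does with Lineage T, so Lineage T is the least closely related of the three.

Lineage T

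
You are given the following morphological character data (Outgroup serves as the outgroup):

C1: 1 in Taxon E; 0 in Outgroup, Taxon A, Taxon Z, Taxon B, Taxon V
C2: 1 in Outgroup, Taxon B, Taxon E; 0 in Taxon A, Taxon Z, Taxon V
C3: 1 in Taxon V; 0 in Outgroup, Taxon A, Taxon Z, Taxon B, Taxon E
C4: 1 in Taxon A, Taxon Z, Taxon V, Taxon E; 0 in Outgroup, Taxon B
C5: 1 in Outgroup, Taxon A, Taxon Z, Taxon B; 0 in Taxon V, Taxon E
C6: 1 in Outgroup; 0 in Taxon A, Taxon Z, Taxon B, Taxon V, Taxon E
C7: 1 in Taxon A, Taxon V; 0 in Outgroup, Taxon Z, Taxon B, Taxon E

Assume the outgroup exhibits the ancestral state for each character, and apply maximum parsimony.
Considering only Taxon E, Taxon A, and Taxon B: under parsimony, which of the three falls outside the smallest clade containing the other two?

Character polarity is set by the outgroup: the derived state is whichever differs from the outgroup's state, so for C2, C5, C6 the derived state is '0', and for the remaining characters it is '1'.
C1 (derived state '1') is unique to Taxon E (autapomorphy; uninformative for grouping).
Only Taxon A, Taxon V, and Taxon Z show the derived state '0' for C2, supporting them as a clade.
C3: derived state '1' in Taxon V only — an autapomorphy, so it tells us nothing about relationships among taxa.
C4 (derived state '1') is shared by Taxon A, Taxon E, Taxon V, and Taxon Z — a synapomorphy uniting that clade.
C5 (state '0') occurs in Taxon E and Taxon V but conflicts with the nesting implied by the other characters — most parsimoniously interpreted as homoplasy.
C6 (derived state '0') is shared by all ingroup taxa — unites the whole ingroup.
C7: derived state '1' in Taxon A and Taxon V only — synapomorphy for {Taxon A, Taxon V}.
Most parsimonious ingroup topology: ((((Taxon A,Taxon V),Taxon Z),Taxon E),Taxon B).
Taxon E and Taxon A share a more recent common ancestor with each other than either does with Taxon B, so Taxon B is the least closely related of the three.

Taxon B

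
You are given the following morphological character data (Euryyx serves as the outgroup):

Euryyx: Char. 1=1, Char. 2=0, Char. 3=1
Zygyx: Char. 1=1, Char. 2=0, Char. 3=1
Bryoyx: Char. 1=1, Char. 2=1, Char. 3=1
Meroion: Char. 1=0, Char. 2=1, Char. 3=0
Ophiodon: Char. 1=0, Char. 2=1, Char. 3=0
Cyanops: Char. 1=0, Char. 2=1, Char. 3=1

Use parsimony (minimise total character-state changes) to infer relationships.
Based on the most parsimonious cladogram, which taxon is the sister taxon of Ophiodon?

Character polarity is set by the outgroup: the derived state is whichever differs from the outgroup's state, so for Char. 1, Char. 3 the derived state is '0', and for the remaining characters it is '1'.
Char. 1: derived state '0' in Cyanops, Meroion, and Ophiodon only — synapomorphy for {Cyanops, Meroion, Ophiodon}.
Only Bryoyx, Cyanops, Meroion, and Ophiodon show the derived state '1' for Char. 2, supporting them as a clade.
Char. 3 (derived state '0') is shared by Meroion and Ophiodon — a synapomorphy uniting that clade.
Most parsimonious ingroup topology: (Zygyx,(Bryoyx,((Meroion,Ophiodon),Cyanops))).
Ophiodon and Meroion form a cherry on this tree, so they are sister taxa.

Meroion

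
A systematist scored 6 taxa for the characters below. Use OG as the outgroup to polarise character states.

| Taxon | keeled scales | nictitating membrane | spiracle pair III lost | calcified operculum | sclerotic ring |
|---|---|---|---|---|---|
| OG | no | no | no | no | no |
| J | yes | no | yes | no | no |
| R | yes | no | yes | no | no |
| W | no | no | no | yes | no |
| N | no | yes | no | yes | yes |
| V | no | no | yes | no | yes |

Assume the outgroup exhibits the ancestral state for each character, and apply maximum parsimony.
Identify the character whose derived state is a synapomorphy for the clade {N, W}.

calcified operculum

The outgroup has state 'no' for every character, so 'yes' is the derived state throughout.
keeled scales: derived state 'yes' in J and R only — synapomorphy for {J, R}.
nictitating membrane: derived state 'yes' in N only — an autapomorphy, so it tells us nothing about relationships among taxa.
spiracle pair III lost: derived state 'yes' in J, R, and V only — synapomorphy for {J, R, V}.
calcified operculum (derived state 'yes') is shared by N and W — a synapomorphy uniting that clade.
sclerotic ring (state 'yes') occurs in N and V but conflicts with the nesting implied by the other characters — most parsimoniously interpreted as homoplasy.
Most parsimonious ingroup topology: (((J,R),V),(W,N)).
The clade {N, W} is supported by calcified operculum: its derived state 'yes' occurs in exactly those taxa and in no other taxon (including the outgroup).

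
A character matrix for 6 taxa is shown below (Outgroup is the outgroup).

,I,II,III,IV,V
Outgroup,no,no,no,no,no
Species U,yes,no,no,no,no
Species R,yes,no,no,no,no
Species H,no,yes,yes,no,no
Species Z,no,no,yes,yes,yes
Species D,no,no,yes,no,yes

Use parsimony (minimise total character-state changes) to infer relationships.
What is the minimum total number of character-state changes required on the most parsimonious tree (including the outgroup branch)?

The outgroup has state 'no' for every character, so 'yes' is the derived state throughout.
I (derived state 'yes') is shared by Species R and Species U — a synapomorphy uniting that clade.
II (derived state 'yes') is unique to Species H (autapomorphy; uninformative for grouping).
Only Species D, Species H, and Species Z show the derived state 'yes' for III, supporting them as a clade.
IV: derived state 'yes' in Species Z only — an autapomorphy, so it tells us nothing about relationships among taxa.
Only Species D and Species Z show the derived state 'yes' for V, supporting them as a clade.
Most parsimonious ingroup topology: ((Species U,Species R),(Species H,(Species Z,Species D))).
Changes per character on this tree: I: 1; II: 1; III: 1; IV: 1; V: 1.
Total = 5.

5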